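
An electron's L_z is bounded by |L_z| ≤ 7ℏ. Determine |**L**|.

|L| = 2√14 ℏ ≈ 7.483ℏ

L_z,max = lℏ, so l = 7.
|L| = √(l(l+1)) ℏ = 2√14 ℏ.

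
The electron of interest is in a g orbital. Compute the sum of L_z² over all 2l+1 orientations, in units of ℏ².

Σ(L_z)² = 60 ℏ²

G corresponds to l = 4.
m_l runs from −4 to 4, i.e. {-4, -3, -2, -1, 0, 1, 2, 3, 4}.
Σ m_l² = 2·(1 + 4 + 9 + 16) = 60.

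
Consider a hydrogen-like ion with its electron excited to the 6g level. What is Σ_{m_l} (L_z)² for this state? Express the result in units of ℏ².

The 6g level has l = 4.
m_l runs from −4 to 4, i.e. {-4, -3, -2, -1, 0, 1, 2, 3, 4}.
Summing m² from −4 to 4: Σ m_l² = 60.

Σ(L_z)² = 60 ℏ²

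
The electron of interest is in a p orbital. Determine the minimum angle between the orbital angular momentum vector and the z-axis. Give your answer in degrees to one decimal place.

The letter p corresponds to l = 1.
|L|² = l(l+1)ℏ² = 2ℏ², so |L| = √2 ℏ.
The smallest angle corresponds to the largest L_z, i.e. m_l = l = 1, giving L_z = 1ℏ.
cos θ_min = 1/√2, so θ_min ≈ 45.0°.

θ_min ≈ 45.0°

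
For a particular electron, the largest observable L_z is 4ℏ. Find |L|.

|L| = 2√5 ℏ ≈ 4.472ℏ

The maximum L_z equals lℏ, giving l = 4.
Then |L| = ℏ√(4·5) = 2√5 ℏ.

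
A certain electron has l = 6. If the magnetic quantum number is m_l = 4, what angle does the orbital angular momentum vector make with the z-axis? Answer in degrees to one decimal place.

|L| = √(l(l+1)) ℏ = √42 ℏ.
L_z = m_l ℏ = 4ℏ.
cos θ = L_z/|L| = 4/√42, so θ ≈ 51.9°.

θ ≈ 51.9°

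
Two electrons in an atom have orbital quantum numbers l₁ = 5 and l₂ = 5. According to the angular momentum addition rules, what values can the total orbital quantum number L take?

L = 0, 1, 2, 3, 4, 5, 6, 7, 8, 9, 10

L runs from |5 − 5| = 0 to 5 + 5 = 10.
Allowed values: L = 0, 1, 2, 3, 4, 5, 6, 7, 8, 9, 10.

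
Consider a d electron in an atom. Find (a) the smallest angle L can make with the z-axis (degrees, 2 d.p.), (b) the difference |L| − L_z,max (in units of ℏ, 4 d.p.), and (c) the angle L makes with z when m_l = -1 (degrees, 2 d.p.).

θ_min ≈ 35.26°; |L|−L_z,max ≈ 0.4495ℏ; θ(m_l=-1) ≈ 114.09°

A d state has l = 2.
cos θ_min = 2/√6, so θ_min ≈ 35.26°.
|L| − L_z,max = (√6 − 2)ℏ ≈ 0.4495ℏ.
For m_l = -1: cos θ = -1/√6, θ ≈ 114.09°.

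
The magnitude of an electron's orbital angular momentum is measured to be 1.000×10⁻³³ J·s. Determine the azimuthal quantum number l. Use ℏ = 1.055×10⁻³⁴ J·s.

|L|/ℏ = (1.000×10⁻³³)/(1.055×10⁻³⁴) ≈ 9.479.
(|L|/ℏ)² = l(l+1) ≈ 89.85 ⇒ l = 9.

l = 9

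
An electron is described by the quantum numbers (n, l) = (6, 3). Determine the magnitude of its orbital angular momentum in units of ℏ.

|L| = ℏ√(l(l+1)) = ℏ√(3·4) = 2√3 ℏ

|L| = 2√3 ℏ ≈ 3.464ℏ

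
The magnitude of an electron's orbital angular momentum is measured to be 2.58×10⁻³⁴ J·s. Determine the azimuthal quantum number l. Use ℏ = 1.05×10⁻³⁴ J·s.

l = 2

Dividing by ℏ: |L|/ℏ ≈ 2.457.
Set l(l+1) = 6.04; the integer solution is l = 2.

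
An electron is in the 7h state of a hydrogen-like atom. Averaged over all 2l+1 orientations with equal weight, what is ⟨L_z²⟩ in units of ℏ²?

⟨L_z²⟩ = 10 ℏ²

For 7h, l = 5.
m_l runs from −5 to 5, i.e. {-5, -4, -3, -2, -1, 0, 1, 2, 3, 4, 5}.
⟨L_z²⟩ = ℏ²·(Σ m_l²)/(2l+1) = ℏ²·110/11 = 10ℏ².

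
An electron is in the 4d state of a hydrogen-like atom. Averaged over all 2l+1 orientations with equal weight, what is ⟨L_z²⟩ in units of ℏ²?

⟨L_z²⟩ = 2 ℏ²

The 4d subshell has l = 2.
The allowed m_l values are -2, -1, 0, 1, 2.
⟨L_z²⟩ = ℏ²·l(l+1)/3 = 2ℏ².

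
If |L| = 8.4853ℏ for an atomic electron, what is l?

l = 8

(|L|/ℏ)² = l(l+1) = 72.
Solving: l = 8.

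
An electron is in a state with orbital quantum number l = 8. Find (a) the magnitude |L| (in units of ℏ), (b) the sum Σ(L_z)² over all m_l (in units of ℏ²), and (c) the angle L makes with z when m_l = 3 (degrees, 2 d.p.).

|L| = 6√2 ℏ ≈ 8.485ℏ; Σ(L_z)² = 408 ℏ²; θ(m_l=3) ≈ 69.30°

|L| = ℏ√(8·9) = 6√2 ℏ ≈ 8.485ℏ.
Σ m_l² = 408, so Σ(L_z)² = 408 ℏ².
For m_l = 3: cos θ = 3/√72, θ ≈ 69.30°.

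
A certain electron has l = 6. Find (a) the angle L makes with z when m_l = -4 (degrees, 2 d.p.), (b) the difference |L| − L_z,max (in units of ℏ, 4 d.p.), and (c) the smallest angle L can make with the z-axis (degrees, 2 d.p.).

θ(m_l=-4) ≈ 128.11°; |L|−L_z,max ≈ 0.4807ℏ; θ_min ≈ 22.21°

For m_l = -4: cos θ = -4/√42, θ ≈ 128.11°.
|L| − L_z,max = (√42 − 6)ℏ ≈ 0.4807ℏ.
cos θ_min = 6/√42, so θ_min ≈ 22.21°.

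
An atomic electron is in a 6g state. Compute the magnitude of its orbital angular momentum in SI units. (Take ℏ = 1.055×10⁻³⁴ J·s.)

6g means n = 6, l = 4.
|L| = ℏ√(l(l+1)) = ℏ√(4·5) = 2√5 ℏ
Numerically, |L| = 4.472 × (1.055×10⁻³⁴ J·s) = 4.718×10⁻³⁴ J·s.

|L| = 4.718×10⁻³⁴ J·s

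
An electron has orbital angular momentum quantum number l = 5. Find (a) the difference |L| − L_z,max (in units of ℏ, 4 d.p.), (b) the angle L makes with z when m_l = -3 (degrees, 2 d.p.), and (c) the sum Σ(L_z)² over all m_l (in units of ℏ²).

|L| − L_z,max = (√30 − 5)ℏ ≈ 0.4772ℏ.
For m_l = -3: cos θ = -3/√30, θ ≈ 123.21°.
Σ m_l² = 110, so Σ(L_z)² = 110 ℏ².

|L|−L_z,max ≈ 0.4772ℏ; θ(m_l=-3) ≈ 123.21°; Σ(L_z)² = 110 ℏ²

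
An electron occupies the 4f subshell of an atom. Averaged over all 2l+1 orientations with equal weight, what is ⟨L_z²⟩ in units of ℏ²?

For 4f, l = 3.
m_l runs from −3 to 3, i.e. {-3, -2, -1, 0, 1, 2, 3}.
Average of L_z² over 7 states: 28/7 ℏ² = 4 ℏ².

⟨L_z²⟩ = 4 ℏ²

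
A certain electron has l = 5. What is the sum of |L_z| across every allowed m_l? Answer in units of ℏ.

Σ|L_z| = 30 ℏ

m_l runs from −5 to 5, i.e. {-5, -4, -3, -2, -1, 0, 1, 2, 3, 4, 5}.
Σ|m_l| = l(l+1) = 30.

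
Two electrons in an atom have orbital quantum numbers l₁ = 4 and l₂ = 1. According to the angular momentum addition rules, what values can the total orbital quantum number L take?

L = 3, 4, 5

L runs from |4 − 1| = 3 to 4 + 1 = 5.
Allowed values: L = 3, 4, 5.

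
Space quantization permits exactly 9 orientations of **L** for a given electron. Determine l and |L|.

l = 4, |L| = 2√5 ℏ ≈ 4.472ℏ

Since there are 2l+1 = 9 values of m_l, l = 4.
|L| = ℏ√(l(l+1)) = ℏ√(4·5) = 2√5 ℏ.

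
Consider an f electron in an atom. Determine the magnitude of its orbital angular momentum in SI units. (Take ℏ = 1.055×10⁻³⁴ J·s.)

An f state has l = 3.
|L| = ℏ√(l(l+1)) = ℏ√(3·4) = 2√3 ℏ
Numerically, |L| = 3.464 × (1.055×10⁻³⁴ J·s) = 3.655×10⁻³⁴ J·s.

|L| = 3.655×10⁻³⁴ J·s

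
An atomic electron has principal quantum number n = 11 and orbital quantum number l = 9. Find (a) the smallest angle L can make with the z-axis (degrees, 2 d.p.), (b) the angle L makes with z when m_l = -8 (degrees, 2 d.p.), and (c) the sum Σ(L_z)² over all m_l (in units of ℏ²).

θ_min ≈ 18.43°; θ(m_l=-8) ≈ 147.49°; Σ(L_z)² = 570 ℏ²

cos θ_min = 9/√90, so θ_min ≈ 18.43°.
For m_l = -8: cos θ = -8/√90, θ ≈ 147.49°.
Σ m_l² = 570, so Σ(L_z)² = 570 ℏ².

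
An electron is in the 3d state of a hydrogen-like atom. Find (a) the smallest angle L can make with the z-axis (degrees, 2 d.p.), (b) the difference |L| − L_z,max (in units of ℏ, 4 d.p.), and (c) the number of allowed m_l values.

The 3d subshell has l = 2.
cos θ_min = 2/√6, so θ_min ≈ 35.26°.
|L| − L_z,max = (√6 − 2)ℏ ≈ 0.4495ℏ.
There are 2l+1 = 5 values of m_l.

θ_min ≈ 35.26°; |L|−L_z,max ≈ 0.4495ℏ; 5 values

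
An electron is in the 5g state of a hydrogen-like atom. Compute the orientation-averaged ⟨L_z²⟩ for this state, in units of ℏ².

⟨L_z²⟩ = 6.667 ℏ²

The 5g subshell has l = 4.
m_l ∈ {-4, -3, -2, -1, 0, 1, 2, 3, 4}.
⟨L_z²⟩ = ℏ²·(Σ m_l²)/(2l+1) = ℏ²·60/9 = 6.667ℏ².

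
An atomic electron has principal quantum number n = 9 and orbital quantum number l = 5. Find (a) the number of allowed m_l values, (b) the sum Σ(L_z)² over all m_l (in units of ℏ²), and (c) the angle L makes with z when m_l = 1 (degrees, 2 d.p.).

There are 2l+1 = 11 values of m_l.
Σ m_l² = 110, so Σ(L_z)² = 110 ℏ².
For m_l = 1: cos θ = 1/√30, θ ≈ 79.48°.

11 values; Σ(L_z)² = 110 ℏ²; θ(m_l=1) ≈ 79.48°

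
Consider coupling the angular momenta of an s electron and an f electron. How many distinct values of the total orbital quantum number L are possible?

L runs from |0 − 3| = 3 to 0 + 3 = 3.
So L can be 3.
That is 1 value.

1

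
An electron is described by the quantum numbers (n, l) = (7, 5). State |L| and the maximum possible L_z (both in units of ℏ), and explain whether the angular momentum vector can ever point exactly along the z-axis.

|L| = √30 ℏ ≈ 5.4772ℏ, while L_z,max = lℏ = 5ℏ.
Since |L| > L_z,max, the vector can never point exactly along z; the closest it comes is θ_min = arccos(5/√30) ≈ 24.1°.

No: L_z,max = 5ℏ < |L| = √30 ℏ ≈ 5.477ℏ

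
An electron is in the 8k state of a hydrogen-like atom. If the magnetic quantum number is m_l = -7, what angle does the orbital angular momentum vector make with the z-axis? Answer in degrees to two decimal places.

θ ≈ 159.30°

For 8k, l = 7.
|L| = √(l(l+1)) ℏ = 2√14 ℏ.
L_z = m_l ℏ = −7ℏ.
cos θ = L_z/|L| = -7/√56, so θ ≈ 159.30°.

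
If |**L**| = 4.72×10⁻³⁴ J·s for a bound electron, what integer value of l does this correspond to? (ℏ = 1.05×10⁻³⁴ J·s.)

In units of ℏ, |L| ≈ 4.495.
Set l(l+1) = 20.21; the integer solution is l = 4.

l = 4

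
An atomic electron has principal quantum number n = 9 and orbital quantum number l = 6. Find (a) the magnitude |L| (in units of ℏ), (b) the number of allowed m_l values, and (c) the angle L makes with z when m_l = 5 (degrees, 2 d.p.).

|L| = ℏ√(6·7) = √42 ℏ ≈ 6.481ℏ.
There are 2l+1 = 13 values of m_l.
For m_l = 5: cos θ = 5/√42, θ ≈ 39.51°.

|L| = √42 ℏ ≈ 6.481ℏ; 13 values; θ(m_l=5) ≈ 39.51°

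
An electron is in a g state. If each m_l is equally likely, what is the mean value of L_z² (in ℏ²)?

⟨L_z²⟩ = 6.667 ℏ²

The letter g corresponds to l = 4.
m_l ∈ {-4, -3, -2, -1, 0, 1, 2, 3, 4}.
⟨L_z²⟩ = ℏ²·(Σ m_l²)/(2l+1) = ℏ²·60/9 = 6.667ℏ².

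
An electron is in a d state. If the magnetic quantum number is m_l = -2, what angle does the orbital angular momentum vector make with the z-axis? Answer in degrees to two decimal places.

θ ≈ 144.74°

For a d orbital, l = 2.
|L| = ℏ√(l(l+1)) = √6 ℏ.
L_z = m_l ℏ = −2ℏ.
cos θ = L_z/|L| = -2/√6, so θ ≈ 144.74°.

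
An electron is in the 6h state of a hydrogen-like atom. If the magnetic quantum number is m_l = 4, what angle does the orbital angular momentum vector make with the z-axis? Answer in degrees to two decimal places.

θ ≈ 43.09°

The 6h subshell has l = 5.
|L| = ℏ√(l(l+1)) = √30 ℏ.
L_z = m_l ℏ = 4ℏ.
cos θ = L_z/|L| = 4/√30, so θ ≈ 43.09°.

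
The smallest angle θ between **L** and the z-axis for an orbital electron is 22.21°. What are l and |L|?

l = 6, |L| = √42 ℏ ≈ 6.481ℏ

At minimum angle, m_l = l, so cos θ = l/√(l(l+1)); cos²θ = l/(l+1) = 0.8571.
l = cos²θ/sin²θ ≈ 6.
Then |L| = ℏ√(6·7) = √42 ℏ.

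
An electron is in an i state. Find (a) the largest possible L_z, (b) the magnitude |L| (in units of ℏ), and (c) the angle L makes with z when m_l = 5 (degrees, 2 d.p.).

I corresponds to l = 6.
L_z,max = lℏ = 6ℏ.
|L| = ℏ√(6·7) = √42 ℏ ≈ 6.481ℏ.
For m_l = 5: cos θ = 5/√42, θ ≈ 39.51°.

L_z,max = 6ℏ; |L| = √42 ℏ ≈ 6.481ℏ; θ(m_l=5) ≈ 39.51°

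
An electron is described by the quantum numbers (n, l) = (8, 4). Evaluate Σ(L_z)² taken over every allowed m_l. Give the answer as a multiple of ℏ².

Σ(L_z)² = 60 ℏ²

m_l runs from −4 to 4, i.e. {-4, -3, -2, -1, 0, 1, 2, 3, 4}.
Σ m_l² = l(l+1)(2l+1)/3 = 4·5·9/3 = 60.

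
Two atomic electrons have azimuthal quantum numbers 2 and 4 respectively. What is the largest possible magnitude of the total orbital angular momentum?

Angular momentum addition gives L = |l₁ − l₂|, …, l₁ + l₂.
L ∈ {2, 3, 4, 5, 6}.
The largest magnitude corresponds to L = 6: |L_tot| = ℏ√(6·7) = √42 ℏ.

|L_tot|_max = √42 ℏ ≈ 6.481ℏ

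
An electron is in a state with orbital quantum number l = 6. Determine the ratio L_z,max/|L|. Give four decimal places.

|L| = √42 ℏ ≈ 6.4807ℏ, while L_z,max = lℏ = 6ℏ.
L_z,max/|L| = 6/√42 = 0.9258.

L_z,max/|L| = 0.9258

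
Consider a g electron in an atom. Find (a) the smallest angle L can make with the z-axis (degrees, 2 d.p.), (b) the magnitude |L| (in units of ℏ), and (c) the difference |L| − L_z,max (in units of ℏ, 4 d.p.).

For a g orbital, l = 4.
cos θ_min = 4/√20, so θ_min ≈ 26.57°.
|L| = ℏ√(4·5) = 2√5 ℏ ≈ 4.472ℏ.
|L| − L_z,max = (2√5 − 4)ℏ ≈ 0.4721ℏ.

θ_min ≈ 26.57°; |L| = 2√5 ℏ ≈ 4.472ℏ; |L|−L_z,max ≈ 0.4721ℏ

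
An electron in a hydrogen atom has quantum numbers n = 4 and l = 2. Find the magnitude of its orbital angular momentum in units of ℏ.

|L| = ℏ√(l(l+1)) = ℏ√(2·3) = √6 ℏ

|L| = √6 ℏ ≈ 2.449ℏ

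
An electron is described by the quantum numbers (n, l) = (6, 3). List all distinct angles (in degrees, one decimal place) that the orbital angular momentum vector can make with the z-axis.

|L| = ℏ√(l(l+1)) = 2√3 ℏ.
cos θ = m_l/√12 for each m_l ∈ {-3, -2, -1, 0, 1, 2, 3}.

θ ∈ {30.0°, 54.7°, 73.2°, 90.0°, 106.8°, 125.3°, 150.0°}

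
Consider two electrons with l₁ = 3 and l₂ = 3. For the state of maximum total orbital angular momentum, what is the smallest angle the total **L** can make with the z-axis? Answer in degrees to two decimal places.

Angular momentum addition gives L = |l₁ − l₂|, …, l₁ + l₂.
Allowed values: L = 0, 1, 2, 3, 4, 5, 6.
The maximum is L = 6, with |L_tot| = ℏ√(6·7) = √42 ℏ.
The minimum angle with z is arccos(6/√42) ≈ 22.21°.

θ_min ≈ 22.21°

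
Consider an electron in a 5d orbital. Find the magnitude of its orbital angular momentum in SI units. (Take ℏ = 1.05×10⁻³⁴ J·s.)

5d means n = 5, l = 2.
|L| = ℏ√(l(l+1)) = ℏ√(2·3) = √6 ℏ
Numerically, |L| = 2.449 × (1.05×10⁻³⁴ J·s) = 2.57×10⁻³⁴ J·s.

|L| = 2.57×10⁻³⁴ J·s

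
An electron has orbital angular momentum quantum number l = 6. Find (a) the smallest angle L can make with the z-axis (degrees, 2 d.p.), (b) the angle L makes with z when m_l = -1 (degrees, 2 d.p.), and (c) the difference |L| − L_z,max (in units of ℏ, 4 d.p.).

cos θ_min = 6/√42, so θ_min ≈ 22.21°.
For m_l = -1: cos θ = -1/√42, θ ≈ 98.88°.
|L| − L_z,max = (√42 − 6)ℏ ≈ 0.4807ℏ.

θ_min ≈ 22.21°; θ(m_l=-1) ≈ 98.88°; |L|−L_z,max ≈ 0.4807ℏ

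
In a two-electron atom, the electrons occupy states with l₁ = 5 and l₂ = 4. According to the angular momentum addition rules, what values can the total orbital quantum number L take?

L runs from |5 − 4| = 1 to 5 + 4 = 9.
Allowed values: L = 1, 2, 3, 4, 5, 6, 7, 8, 9.

L = 1, 2, 3, 4, 5, 6, 7, 8, 9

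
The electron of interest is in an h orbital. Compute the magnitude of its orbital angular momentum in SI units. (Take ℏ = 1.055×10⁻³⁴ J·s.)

An h state has l = 5.
|L| = ℏ√(l(l+1)) = ℏ√(5·6) = √30 ℏ
Numerically, |L| = 5.477 × (1.055×10⁻³⁴ J·s) = 5.778×10⁻³⁴ J·s.

|L| = 5.778×10⁻³⁴ J·s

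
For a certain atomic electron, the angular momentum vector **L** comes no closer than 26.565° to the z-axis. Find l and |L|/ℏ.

l = 4, |L| = 2√5 ℏ ≈ 4.472ℏ

cos²θ_min = l/(l+1) = 0.8000.
l = cos²θ/sin²θ ≈ 4.
Then |L| = ℏ√(4·5) = 2√5 ℏ.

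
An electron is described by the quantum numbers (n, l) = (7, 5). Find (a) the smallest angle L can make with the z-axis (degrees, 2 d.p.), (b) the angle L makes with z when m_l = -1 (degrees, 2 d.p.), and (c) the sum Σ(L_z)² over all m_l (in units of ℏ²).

cos θ_min = 5/√30, so θ_min ≈ 24.09°.
For m_l = -1: cos θ = -1/√30, θ ≈ 100.52°.
Σ m_l² = 110, so Σ(L_z)² = 110 ℏ².

θ_min ≈ 24.09°; θ(m_l=-1) ≈ 100.52°; Σ(L_z)² = 110 ℏ²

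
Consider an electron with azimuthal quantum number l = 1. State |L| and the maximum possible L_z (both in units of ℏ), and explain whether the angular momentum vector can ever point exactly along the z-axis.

No: L_z,max = 1ℏ < |L| = √2 ℏ ≈ 1.414ℏ

|L| = √2 ℏ ≈ 1.4142ℏ, while L_z,max = lℏ = 1ℏ.
Since |L| > L_z,max, the vector can never point exactly along z; the closest it comes is θ_min = arccos(1/√2) ≈ 45.0°.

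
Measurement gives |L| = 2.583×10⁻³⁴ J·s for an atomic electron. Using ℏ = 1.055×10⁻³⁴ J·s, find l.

|L|/ℏ = (2.583×10⁻³⁴)/(1.055×10⁻³⁴) ≈ 2.448.
(|L|/ℏ)² = l(l+1) ≈ 5.99 ⇒ l = 2.

l = 2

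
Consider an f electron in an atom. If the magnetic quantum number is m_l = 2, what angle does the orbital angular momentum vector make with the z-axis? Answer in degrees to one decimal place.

The letter f corresponds to l = 3.
|L|² = l(l+1)ℏ² = 12ℏ², so |L| = 2√3 ℏ.
L_z = m_l ℏ = 2ℏ.
cos θ = L_z/|L| = 2/√12, so θ ≈ 54.7°.

θ ≈ 54.7°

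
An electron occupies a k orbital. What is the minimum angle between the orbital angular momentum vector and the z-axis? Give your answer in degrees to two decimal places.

θ_min ≈ 20.70°

For a k orbital, l = 7.
|L| = ℏ√(l(l+1)) = 2√14 ℏ.
The smallest angle corresponds to the largest L_z, i.e. m_l = l = 7, giving L_z = 7ℏ.
cos θ_min = 7/√56, so θ_min ≈ 20.70°.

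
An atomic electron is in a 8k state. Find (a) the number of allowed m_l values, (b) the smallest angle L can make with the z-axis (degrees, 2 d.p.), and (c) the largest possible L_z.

The 8k subshell has l = 7.
There are 2l+1 = 15 values of m_l.
cos θ_min = 7/√56, so θ_min ≈ 20.70°.
L_z,max = lℏ = 7ℏ.

15 values; θ_min ≈ 20.70°; L_z,max = 7ℏ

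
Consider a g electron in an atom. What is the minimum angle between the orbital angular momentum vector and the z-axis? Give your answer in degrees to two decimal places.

A g state has l = 4.
|L|² = l(l+1)ℏ² = 20ℏ², so |L| = 2√5 ℏ.
The smallest angle corresponds to the largest L_z, i.e. m_l = l = 4, giving L_z = 4ℏ.
cos θ_min = 4/√20, so θ_min ≈ 26.57°.

θ_min ≈ 26.57°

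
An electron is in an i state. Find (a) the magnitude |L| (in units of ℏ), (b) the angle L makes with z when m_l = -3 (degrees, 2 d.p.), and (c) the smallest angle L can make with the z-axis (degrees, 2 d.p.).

|L| = √42 ℏ ≈ 6.481ℏ; θ(m_l=-3) ≈ 117.58°; θ_min ≈ 22.21°

An i state has l = 6.
|L| = ℏ√(6·7) = √42 ℏ ≈ 6.481ℏ.
For m_l = -3: cos θ = -3/√42, θ ≈ 117.58°.
cos θ_min = 6/√42, so θ_min ≈ 22.21°.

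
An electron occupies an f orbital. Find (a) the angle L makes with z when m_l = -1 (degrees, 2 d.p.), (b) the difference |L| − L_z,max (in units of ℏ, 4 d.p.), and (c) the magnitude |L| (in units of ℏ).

For an f orbital, l = 3.
For m_l = -1: cos θ = -1/√12, θ ≈ 106.78°.
|L| − L_z,max = (2√3 − 3)ℏ ≈ 0.4641ℏ.
|L| = ℏ√(3·4) = 2√3 ℏ ≈ 3.464ℏ.

θ(m_l=-1) ≈ 106.78°; |L|−L_z,max ≈ 0.4641ℏ; |L| = 2√3 ℏ ≈ 3.464ℏ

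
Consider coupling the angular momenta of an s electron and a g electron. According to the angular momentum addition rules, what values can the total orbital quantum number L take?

L = 4

Angular momentum addition gives L = |l₁ − l₂|, …, l₁ + l₂.
L ∈ {4}.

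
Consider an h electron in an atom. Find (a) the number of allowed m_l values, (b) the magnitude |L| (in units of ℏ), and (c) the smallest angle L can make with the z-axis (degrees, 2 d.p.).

For an h orbital, l = 5.
There are 2l+1 = 11 values of m_l.
|L| = ℏ√(5·6) = √30 ℏ ≈ 5.477ℏ.
cos θ_min = 5/√30, so θ_min ≈ 24.09°.

11 values; |L| = √30 ℏ ≈ 5.477ℏ; θ_min ≈ 24.09°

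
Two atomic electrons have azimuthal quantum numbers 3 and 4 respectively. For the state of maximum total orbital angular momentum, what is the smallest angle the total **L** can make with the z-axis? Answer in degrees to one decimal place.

By the triangle rule, |l₁ − l₂| ≤ L ≤ l₁ + l₂.
L ∈ {1, 2, 3, 4, 5, 6, 7}.
The maximum is L = 7, with |L_tot| = ℏ√(7·8) = 2√14 ℏ.
The minimum angle with z is arccos(7/√56) ≈ 20.7°.

θ_min ≈ 20.7°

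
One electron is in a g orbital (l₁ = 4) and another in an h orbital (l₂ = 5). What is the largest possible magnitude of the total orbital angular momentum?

|L_tot|_max = 3√10 ℏ ≈ 9.487ℏ

The total orbital quantum number L ranges from |l₁ − l₂| to l₁ + l₂ in integer steps.
L ∈ {1, 2, 3, 4, 5, 6, 7, 8, 9}.
The largest magnitude corresponds to L = 9: |L_tot| = ℏ√(9·10) = 3√10 ℏ.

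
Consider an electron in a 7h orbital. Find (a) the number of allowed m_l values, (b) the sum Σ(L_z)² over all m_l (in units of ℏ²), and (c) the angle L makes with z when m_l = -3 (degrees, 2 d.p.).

11 values; Σ(L_z)² = 110 ℏ²; θ(m_l=-3) ≈ 123.21°

The 7h subshell has l = 5.
There are 2l+1 = 11 values of m_l.
Σ m_l² = 110, so Σ(L_z)² = 110 ℏ².
For m_l = -3: cos θ = -3/√30, θ ≈ 123.21°.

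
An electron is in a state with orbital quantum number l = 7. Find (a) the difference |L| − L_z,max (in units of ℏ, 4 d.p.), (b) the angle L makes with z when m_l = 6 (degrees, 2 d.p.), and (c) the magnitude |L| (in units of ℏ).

|L| − L_z,max = (2√14 − 7)ℏ ≈ 0.4833ℏ.
For m_l = 6: cos θ = 6/√56, θ ≈ 36.70°.
|L| = ℏ√(7·8) = 2√14 ℏ ≈ 7.483ℏ.

|L|−L_z,max ≈ 0.4833ℏ; θ(m_l=6) ≈ 36.70°; |L| = 2√14 ℏ ≈ 7.483ℏ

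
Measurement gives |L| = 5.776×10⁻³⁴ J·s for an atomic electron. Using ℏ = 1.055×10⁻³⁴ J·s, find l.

In units of ℏ, |L| ≈ 5.475.
(|L|/ℏ)² = l(l+1) ≈ 29.97 ⇒ l = 5.

l = 5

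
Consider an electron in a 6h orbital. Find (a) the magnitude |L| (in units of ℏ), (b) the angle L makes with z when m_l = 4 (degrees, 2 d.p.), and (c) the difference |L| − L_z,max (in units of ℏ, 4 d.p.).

|L| = √30 ℏ ≈ 5.477ℏ; θ(m_l=4) ≈ 43.09°; |L|−L_z,max ≈ 0.4772ℏ

6h means n = 6, l = 5.
|L| = ℏ√(5·6) = √30 ℏ ≈ 5.477ℏ.
For m_l = 4: cos θ = 4/√30, θ ≈ 43.09°.
|L| − L_z,max = (√30 − 5)ℏ ≈ 0.4772ℏ.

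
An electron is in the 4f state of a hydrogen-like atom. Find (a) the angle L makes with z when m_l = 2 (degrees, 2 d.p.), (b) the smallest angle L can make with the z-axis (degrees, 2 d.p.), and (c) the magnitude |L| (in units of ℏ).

For 4f, l = 3.
For m_l = 2: cos θ = 2/√12, θ ≈ 54.74°.
cos θ_min = 3/√12, so θ_min ≈ 30.00°.
|L| = ℏ√(3·4) = 2√3 ℏ ≈ 3.464ℏ.

θ(m_l=2) ≈ 54.74°; θ_min ≈ 30.00°; |L| = 2√3 ℏ ≈ 3.464ℏ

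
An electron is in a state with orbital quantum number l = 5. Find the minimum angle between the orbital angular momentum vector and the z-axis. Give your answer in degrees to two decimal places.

θ_min ≈ 24.09°

|L|² = l(l+1)ℏ² = 30ℏ², so |L| = √30 ℏ.
The smallest angle corresponds to the largest L_z, i.e. m_l = l = 5, giving L_z = 5ℏ.
cos θ_min = 5/√30, so θ_min ≈ 24.09°.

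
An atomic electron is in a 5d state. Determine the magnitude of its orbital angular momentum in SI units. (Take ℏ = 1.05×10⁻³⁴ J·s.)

For 5d, l = 2.
|L| = ℏ√(l(l+1)) = ℏ√(2·3) = √6 ℏ
Numerically, |L| = 2.449 × (1.05×10⁻³⁴ J·s) = 2.57×10⁻³⁴ J·s.

|L| = 2.57×10⁻³⁴ J·s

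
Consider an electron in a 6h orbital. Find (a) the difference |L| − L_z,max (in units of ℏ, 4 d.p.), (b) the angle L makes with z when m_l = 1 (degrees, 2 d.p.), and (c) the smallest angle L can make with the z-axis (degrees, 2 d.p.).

|L|−L_z,max ≈ 0.4772ℏ; θ(m_l=1) ≈ 79.48°; θ_min ≈ 24.09°

The 6h subshell has l = 5.
|L| − L_z,max = (√30 − 5)ℏ ≈ 0.4772ℏ.
For m_l = 1: cos θ = 1/√30, θ ≈ 79.48°.
cos θ_min = 5/√30, so θ_min ≈ 24.09°.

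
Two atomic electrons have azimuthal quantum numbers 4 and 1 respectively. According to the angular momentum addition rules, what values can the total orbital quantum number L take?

L = 3, 4, 5

Angular momentum addition gives L = |l₁ − l₂|, …, l₁ + l₂.
L ∈ {3, 4, 5}.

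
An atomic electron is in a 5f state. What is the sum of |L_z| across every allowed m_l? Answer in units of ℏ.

5f means n = 5, l = 3.
m_l ∈ {-3, -2, -1, 0, 1, 2, 3}.
Σ|m_l| = l(l+1) = 12.

Σ|L_z| = 12 ℏ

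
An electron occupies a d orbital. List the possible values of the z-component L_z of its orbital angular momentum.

L_z ∈ {−2ℏ, −ℏ, 0, ℏ, 2ℏ}

For a d orbital, l = 2.
L_z = m_l ℏ with m_l ranging from −l to +l in integer steps.
For l = 2: m_l ∈ {-2, -1, 0, 1, 2}.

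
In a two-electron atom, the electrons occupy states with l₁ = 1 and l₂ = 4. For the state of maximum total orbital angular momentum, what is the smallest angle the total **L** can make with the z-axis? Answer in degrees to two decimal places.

L runs from |1 − 4| = 3 to 1 + 4 = 5.
Allowed values: L = 3, 4, 5.
The maximum is L = 5, with |L_tot| = ℏ√(5·6) = √30 ℏ.
The minimum angle with z is arccos(5/√30) ≈ 24.09°.

θ_min ≈ 24.09°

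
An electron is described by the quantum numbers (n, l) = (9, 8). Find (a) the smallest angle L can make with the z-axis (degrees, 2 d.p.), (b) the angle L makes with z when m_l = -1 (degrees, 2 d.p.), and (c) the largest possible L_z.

cos θ_min = 8/√72, so θ_min ≈ 19.47°.
For m_l = -1: cos θ = -1/√72, θ ≈ 96.77°.
L_z,max = lℏ = 8ℏ.

θ_min ≈ 19.47°; θ(m_l=-1) ≈ 96.77°; L_z,max = 8ℏ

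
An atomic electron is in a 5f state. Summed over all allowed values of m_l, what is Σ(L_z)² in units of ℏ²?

Σ(L_z)² = 28 ℏ²

The 5f subshell has l = 3.
The allowed m_l values are -3, -2, -1, 0, 1, 2, 3.
Σ m_l² = 2·(1 + 4 + 9) = 28.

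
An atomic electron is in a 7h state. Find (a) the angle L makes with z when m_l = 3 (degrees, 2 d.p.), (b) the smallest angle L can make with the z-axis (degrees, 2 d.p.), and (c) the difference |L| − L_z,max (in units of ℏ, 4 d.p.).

The 7h subshell has l = 5.
For m_l = 3: cos θ = 3/√30, θ ≈ 56.79°.
cos θ_min = 5/√30, so θ_min ≈ 24.09°.
|L| − L_z,max = (√30 − 5)ℏ ≈ 0.4772ℏ.

θ(m_l=3) ≈ 56.79°; θ_min ≈ 24.09°; |L|−L_z,max ≈ 0.4772ℏ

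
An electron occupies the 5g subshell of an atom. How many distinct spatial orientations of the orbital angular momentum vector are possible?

5g means n = 5, l = 4.
The number of m_l values is 2l + 1 = 2·4 + 1 = 9.

9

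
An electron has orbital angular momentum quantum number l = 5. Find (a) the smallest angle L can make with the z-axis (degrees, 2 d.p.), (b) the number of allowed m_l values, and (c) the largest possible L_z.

cos θ_min = 5/√30, so θ_min ≈ 24.09°.
There are 2l+1 = 11 values of m_l.
L_z,max = lℏ = 5ℏ.

θ_min ≈ 24.09°; 11 values; L_z,max = 5ℏ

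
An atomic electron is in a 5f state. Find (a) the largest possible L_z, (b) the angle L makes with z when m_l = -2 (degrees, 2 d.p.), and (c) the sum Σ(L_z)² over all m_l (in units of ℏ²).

For 5f, l = 3.
L_z,max = lℏ = 3ℏ.
For m_l = -2: cos θ = -2/√12, θ ≈ 125.26°.
Σ m_l² = 28, so Σ(L_z)² = 28 ℏ².

L_z,max = 3ℏ; θ(m_l=-2) ≈ 125.26°; Σ(L_z)² = 28 ℏ²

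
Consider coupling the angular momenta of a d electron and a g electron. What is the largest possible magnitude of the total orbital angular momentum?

Angular momentum addition gives L = |l₁ − l₂|, …, l₁ + l₂.
So L can be 2, 3, 4, 5, 6.
The largest magnitude corresponds to L = 6: |L_tot| = ℏ√(6·7) = √42 ℏ.

|L_tot|_max = √42 ℏ ≈ 6.481ℏ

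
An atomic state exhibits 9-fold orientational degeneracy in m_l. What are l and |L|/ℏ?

Since there are 2l+1 = 9 values of m_l, l = 4.
Then |L| = √(l(l+1)) ℏ = 2√5 ℏ.

l = 4, |L| = 2√5 ℏ ≈ 4.472ℏ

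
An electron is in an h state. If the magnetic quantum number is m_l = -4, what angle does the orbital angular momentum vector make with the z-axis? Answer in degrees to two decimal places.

An h state has l = 5.
|L| = √(l(l+1)) ℏ = √30 ℏ.
L_z = m_l ℏ = −4ℏ.
cos θ = L_z/|L| = -4/√30, so θ ≈ 136.91°.

θ ≈ 136.91°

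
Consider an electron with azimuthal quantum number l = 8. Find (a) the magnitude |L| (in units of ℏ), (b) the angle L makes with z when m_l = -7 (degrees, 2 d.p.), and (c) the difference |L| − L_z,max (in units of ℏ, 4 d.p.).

|L| = ℏ√(8·9) = 6√2 ℏ ≈ 8.485ℏ.
For m_l = -7: cos θ = -7/√72, θ ≈ 145.58°.
|L| − L_z,max = (6√2 − 8)ℏ ≈ 0.4853ℏ.

|L| = 6√2 ℏ ≈ 8.485ℏ; θ(m_l=-7) ≈ 145.58°; |L|−L_z,max ≈ 0.4853ℏ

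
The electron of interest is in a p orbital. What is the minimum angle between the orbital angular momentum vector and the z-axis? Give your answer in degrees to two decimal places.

For a p orbital, l = 1.
|L| = √(l(l+1)) ℏ = √2 ℏ.
The smallest angle corresponds to the largest L_z, i.e. m_l = l = 1, giving L_z = 1ℏ.
cos θ_min = 1/√2, so θ_min ≈ 45.00°.

θ_min ≈ 45.00°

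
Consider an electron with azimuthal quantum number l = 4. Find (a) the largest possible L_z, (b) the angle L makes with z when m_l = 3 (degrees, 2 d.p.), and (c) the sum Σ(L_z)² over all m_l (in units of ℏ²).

L_z,max = 4ℏ; θ(m_l=3) ≈ 47.87°; Σ(L_z)² = 60 ℏ²

L_z,max = lℏ = 4ℏ.
For m_l = 3: cos θ = 3/√20, θ ≈ 47.87°.
Σ m_l² = 60, so Σ(L_z)² = 60 ℏ².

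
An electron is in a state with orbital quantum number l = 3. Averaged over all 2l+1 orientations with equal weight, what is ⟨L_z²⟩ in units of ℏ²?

m_l runs from −3 to 3, i.e. {-3, -2, -1, 0, 1, 2, 3}.
Average of L_z² over 7 states: 28/7 ℏ² = 4 ℏ².

⟨L_z²⟩ = 4 ℏ²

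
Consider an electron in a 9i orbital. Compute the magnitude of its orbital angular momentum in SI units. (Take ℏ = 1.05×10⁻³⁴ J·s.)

The 9i subshell has l = 6.
|L| = ℏ√(l(l+1)) = ℏ√(6·7) = √42 ℏ
Numerically, |L| = 6.481 × (1.05×10⁻³⁴ J·s) = 6.80×10⁻³⁴ J·s.

|L| = 6.80×10⁻³⁴ J·s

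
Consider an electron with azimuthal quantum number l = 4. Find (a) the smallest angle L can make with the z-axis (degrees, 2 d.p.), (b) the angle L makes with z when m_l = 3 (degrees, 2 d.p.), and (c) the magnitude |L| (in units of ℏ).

cos θ_min = 4/√20, so θ_min ≈ 26.57°.
For m_l = 3: cos θ = 3/√20, θ ≈ 47.87°.
|L| = ℏ√(4·5) = 2√5 ℏ ≈ 4.472ℏ.

θ_min ≈ 26.57°; θ(m_l=3) ≈ 47.87°; |L| = 2√5 ℏ ≈ 4.472ℏ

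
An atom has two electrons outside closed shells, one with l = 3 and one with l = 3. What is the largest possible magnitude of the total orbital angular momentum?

L runs from |3 − 3| = 0 to 3 + 3 = 6.
L ∈ {0, 1, 2, 3, 4, 5, 6}.
The largest magnitude corresponds to L = 6: |L_tot| = ℏ√(6·7) = √42 ℏ.

|L_tot|_max = √42 ℏ ≈ 6.481ℏ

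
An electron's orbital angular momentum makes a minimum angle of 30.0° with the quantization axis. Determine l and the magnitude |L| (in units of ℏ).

l = 3, |L| = 2√3 ℏ ≈ 3.464ℏ

cos²θ_min = l/(l+1) = 0.7500.
l = cos²θ/sin²θ ≈ 3.
Then |L| = ℏ√(3·4) = 2√3 ℏ.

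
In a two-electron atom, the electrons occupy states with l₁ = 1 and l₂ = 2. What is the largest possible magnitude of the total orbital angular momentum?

By the triangle rule, |l₁ − l₂| ≤ L ≤ l₁ + l₂.
So L can be 1, 2, 3.
The largest magnitude corresponds to L = 3: |L_tot| = ℏ√(3·4) = 2√3 ℏ.

|L_tot|_max = 2√3 ℏ ≈ 3.464ℏ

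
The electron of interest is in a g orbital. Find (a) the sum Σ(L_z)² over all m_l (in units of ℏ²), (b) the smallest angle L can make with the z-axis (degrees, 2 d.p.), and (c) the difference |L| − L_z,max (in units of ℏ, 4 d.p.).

A g state has l = 4.
Σ m_l² = 60, so Σ(L_z)² = 60 ℏ².
cos θ_min = 4/√20, so θ_min ≈ 26.57°.
|L| − L_z,max = (2√5 − 4)ℏ ≈ 0.4721ℏ.

Σ(L_z)² = 60 ℏ²; θ_min ≈ 26.57°; |L|−L_z,max ≈ 0.4721ℏ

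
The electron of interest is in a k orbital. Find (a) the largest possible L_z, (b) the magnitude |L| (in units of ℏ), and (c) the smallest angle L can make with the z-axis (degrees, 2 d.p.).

L_z,max = 7ℏ; |L| = 2√14 ℏ ≈ 7.483ℏ; θ_min ≈ 20.70°

For a k orbital, l = 7.
L_z,max = lℏ = 7ℏ.
|L| = ℏ√(7·8) = 2√14 ℏ ≈ 7.483ℏ.
cos θ_min = 7/√56, so θ_min ≈ 20.70°.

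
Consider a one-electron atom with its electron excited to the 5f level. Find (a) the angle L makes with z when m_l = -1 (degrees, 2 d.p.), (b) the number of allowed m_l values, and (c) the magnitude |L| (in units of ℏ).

θ(m_l=-1) ≈ 106.78°; 7 values; |L| = 2√3 ℏ ≈ 3.464ℏ

The 5f level has l = 3.
For m_l = -1: cos θ = -1/√12, θ ≈ 106.78°.
There are 2l+1 = 7 values of m_l.
|L| = ℏ√(3·4) = 2√3 ℏ ≈ 3.464ℏ.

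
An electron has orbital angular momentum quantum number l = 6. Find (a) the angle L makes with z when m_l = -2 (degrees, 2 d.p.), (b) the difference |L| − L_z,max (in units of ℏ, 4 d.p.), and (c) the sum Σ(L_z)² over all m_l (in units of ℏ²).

θ(m_l=-2) ≈ 107.98°; |L|−L_z,max ≈ 0.4807ℏ; Σ(L_z)² = 182 ℏ²

For m_l = -2: cos θ = -2/√42, θ ≈ 107.98°.
|L| − L_z,max = (√42 − 6)ℏ ≈ 0.4807ℏ.
Σ m_l² = 182, so Σ(L_z)² = 182 ℏ².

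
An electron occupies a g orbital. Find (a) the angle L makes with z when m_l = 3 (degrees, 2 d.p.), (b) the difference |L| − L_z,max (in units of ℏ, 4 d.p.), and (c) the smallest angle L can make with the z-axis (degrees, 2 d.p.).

θ(m_l=3) ≈ 47.87°; |L|−L_z,max ≈ 0.4721ℏ; θ_min ≈ 26.57°

The letter g corresponds to l = 4.
For m_l = 3: cos θ = 3/√20, θ ≈ 47.87°.
|L| − L_z,max = (2√5 − 4)ℏ ≈ 0.4721ℏ.
cos θ_min = 4/√20, so θ_min ≈ 26.57°.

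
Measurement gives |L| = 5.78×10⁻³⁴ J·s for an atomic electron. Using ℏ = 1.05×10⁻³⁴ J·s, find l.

Dividing by ℏ: |L|/ℏ ≈ 5.505.
(|L|/ℏ)² = l(l+1) ≈ 30.30 ⇒ l = 5.

l = 5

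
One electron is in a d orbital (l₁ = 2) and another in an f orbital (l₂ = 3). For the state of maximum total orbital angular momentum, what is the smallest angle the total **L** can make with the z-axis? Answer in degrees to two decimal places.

θ_min ≈ 24.09°

The total orbital quantum number L ranges from |l₁ − l₂| to l₁ + l₂ in integer steps.
Allowed values: L = 1, 2, 3, 4, 5.
The maximum is L = 5, with |L_tot| = ℏ√(5·6) = √30 ℏ.
The minimum angle with z is arccos(5/√30) ≈ 24.09°.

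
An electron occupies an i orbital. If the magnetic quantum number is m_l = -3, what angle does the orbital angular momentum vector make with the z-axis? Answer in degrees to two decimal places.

An i state has l = 6.
|L| = ℏ√(l(l+1)) = √42 ℏ.
L_z = m_l ℏ = −3ℏ.
cos θ = L_z/|L| = -3/√42, so θ ≈ 117.58°.

θ ≈ 117.58°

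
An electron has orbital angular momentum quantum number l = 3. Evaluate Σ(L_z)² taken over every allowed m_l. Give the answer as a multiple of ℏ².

m_l runs from −3 to 3, i.e. {-3, -2, -1, 0, 1, 2, 3}.
Summing m² from −3 to 3: Σ m_l² = 28.

Σ(L_z)² = 28 ℏ²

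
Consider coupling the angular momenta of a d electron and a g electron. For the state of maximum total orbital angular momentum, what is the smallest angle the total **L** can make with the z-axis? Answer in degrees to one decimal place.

L runs from |2 − 4| = 2 to 2 + 4 = 6.
L ∈ {2, 3, 4, 5, 6}.
The maximum is L = 6, with |L_tot| = ℏ√(6·7) = √42 ℏ.
The minimum angle with z is arccos(6/√42) ≈ 22.2°.

θ_min ≈ 22.2°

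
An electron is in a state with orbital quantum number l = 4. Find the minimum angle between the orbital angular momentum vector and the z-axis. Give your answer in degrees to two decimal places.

θ_min ≈ 26.57°

|L| = ℏ√(l(l+1)) = 2√5 ℏ.
The smallest angle corresponds to the largest L_z, i.e. m_l = l = 4, giving L_z = 4ℏ.
cos θ_min = 4/√20, so θ_min ≈ 26.57°.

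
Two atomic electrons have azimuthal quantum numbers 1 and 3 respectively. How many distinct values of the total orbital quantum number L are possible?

Angular momentum addition gives L = |l₁ − l₂|, …, l₁ + l₂.
Allowed values: L = 2, 3, 4.
That is 3 values.

3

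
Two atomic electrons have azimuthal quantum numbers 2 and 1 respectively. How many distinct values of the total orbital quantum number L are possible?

L runs from |2 − 1| = 1 to 2 + 1 = 3.
L ∈ {1, 2, 3}.
That is 3 values.

3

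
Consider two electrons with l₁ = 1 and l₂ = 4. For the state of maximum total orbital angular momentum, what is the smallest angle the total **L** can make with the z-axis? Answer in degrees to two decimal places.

L runs from |1 − 4| = 3 to 1 + 4 = 5.
L ∈ {3, 4, 5}.
The maximum is L = 5, with |L_tot| = ℏ√(5·6) = √30 ℏ.
The minimum angle with z is arccos(5/√30) ≈ 24.09°.

θ_min ≈ 24.09°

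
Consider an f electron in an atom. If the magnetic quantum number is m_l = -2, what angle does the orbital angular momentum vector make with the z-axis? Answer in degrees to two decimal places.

θ ≈ 125.26°

An f state has l = 3.
|L| = √(l(l+1)) ℏ = 2√3 ℏ.
L_z = m_l ℏ = −2ℏ.
cos θ = L_z/|L| = -2/√12, so θ ≈ 125.26°.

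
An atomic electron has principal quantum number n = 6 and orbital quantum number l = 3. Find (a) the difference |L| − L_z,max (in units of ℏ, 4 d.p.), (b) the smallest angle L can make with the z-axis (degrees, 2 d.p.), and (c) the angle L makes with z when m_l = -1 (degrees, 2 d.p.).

|L|−L_z,max ≈ 0.4641ℏ; θ_min ≈ 30.00°; θ(m_l=-1) ≈ 106.78°

|L| − L_z,max = (2√3 − 3)ℏ ≈ 0.4641ℏ.
cos θ_min = 3/√12, so θ_min ≈ 30.00°.
For m_l = -1: cos θ = -1/√12, θ ≈ 106.78°.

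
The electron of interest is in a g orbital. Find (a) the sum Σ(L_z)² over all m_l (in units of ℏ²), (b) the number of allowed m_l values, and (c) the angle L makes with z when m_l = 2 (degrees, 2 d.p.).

The letter g corresponds to l = 4.
Σ m_l² = 60, so Σ(L_z)² = 60 ℏ².
There are 2l+1 = 9 values of m_l.
For m_l = 2: cos θ = 2/√20, θ ≈ 63.43°.

Σ(L_z)² = 60 ℏ²; 9 values; θ(m_l=2) ≈ 63.43°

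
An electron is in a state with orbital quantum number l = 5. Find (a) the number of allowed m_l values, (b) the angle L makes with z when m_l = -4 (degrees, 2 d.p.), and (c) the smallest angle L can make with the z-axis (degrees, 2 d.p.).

11 values; θ(m_l=-4) ≈ 136.91°; θ_min ≈ 24.09°

There are 2l+1 = 11 values of m_l.
For m_l = -4: cos θ = -4/√30, θ ≈ 136.91°.
cos θ_min = 5/√30, so θ_min ≈ 24.09°.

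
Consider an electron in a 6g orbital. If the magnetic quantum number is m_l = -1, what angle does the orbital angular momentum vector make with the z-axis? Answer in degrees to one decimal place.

θ ≈ 102.9°

6g means n = 6, l = 4.
|L| = √(l(l+1)) ℏ = 2√5 ℏ.
L_z = m_l ℏ = −1ℏ.
cos θ = L_z/|L| = -1/√20, so θ ≈ 102.9°.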